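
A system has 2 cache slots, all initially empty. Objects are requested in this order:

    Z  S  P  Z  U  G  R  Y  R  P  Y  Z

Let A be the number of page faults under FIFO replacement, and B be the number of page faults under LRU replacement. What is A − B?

Under FIFO: F F F F F F F F . F . F → 10 faults.
Under LRU: F F F F F F F F . F F F → 11 faults.
A − B = 10 − 11 = -1.

-1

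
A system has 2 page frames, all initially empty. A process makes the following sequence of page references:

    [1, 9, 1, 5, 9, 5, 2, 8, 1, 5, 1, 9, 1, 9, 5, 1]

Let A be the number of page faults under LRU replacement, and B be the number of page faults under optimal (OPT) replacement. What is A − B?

Under LRU: F F . F F . F F F F . F . . F F → 11 faults.
Under OPT: F F . F . . F F F . . F . . F . → 8 faults.
A − B = 11 − 8 = 3.

3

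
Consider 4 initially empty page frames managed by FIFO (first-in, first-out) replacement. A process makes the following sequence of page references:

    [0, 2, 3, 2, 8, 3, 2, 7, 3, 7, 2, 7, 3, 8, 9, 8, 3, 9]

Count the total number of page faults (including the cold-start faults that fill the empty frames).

0 → miss, frames [0]
2 → miss, frames [0, 2]
3 → miss, frames [0, 2, 3]
2 → hit
8 → miss, frames [0, 2, 3, 8]
3 → hit
2 → hit
7 → miss, evict 0, frames [2, 3, 8, 7]
3 → hit
7 → hit
2 → hit
7 → hit
3 → hit
8 → hit
9 → miss, evict 2, frames [3, 8, 7, 9]
8 → hit
3 → hit
9 → hit
Page faults: 6.

6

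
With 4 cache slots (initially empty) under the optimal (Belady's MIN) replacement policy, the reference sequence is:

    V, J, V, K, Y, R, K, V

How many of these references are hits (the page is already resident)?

V -> miss, frames {V}
J -> miss, frames {V,J}
V -> hit
K -> miss, frames {V,J,K}
Y -> miss, frames {V,J,K,Y}
R -> miss, evict Y, frames {V,J,K,R}
K -> hit
V -> hit
Hits: 3.

3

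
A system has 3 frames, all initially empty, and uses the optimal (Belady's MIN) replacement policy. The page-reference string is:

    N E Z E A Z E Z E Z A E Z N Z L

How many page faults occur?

N: miss, frames [N]
E: miss, frames [N, E]
Z: miss, frames [N, E, Z]
E: hit
A: miss, evict N, frames [E, Z, A]
Z: hit
E: hit
Z: hit
E: hit
Z: hit
A: hit
E: hit
Z: hit
N: miss, evict A, frames [E, Z, N]
Z: hit
L: miss, evict N, frames [E, Z, L]
Page faults: 6.

6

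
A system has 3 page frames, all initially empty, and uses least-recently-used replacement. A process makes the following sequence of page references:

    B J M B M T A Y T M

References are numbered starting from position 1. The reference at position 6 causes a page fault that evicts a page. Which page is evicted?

pos 1: B -> fault, frames {B}
pos 2: J -> fault, frames {B,J}
pos 3: M -> fault, frames {B,J,M}
pos 4: B -> hit
pos 5: M -> hit
pos 6: T -> fault, evict J, frames {B,M,T}
At position 6, page J is evicted.

J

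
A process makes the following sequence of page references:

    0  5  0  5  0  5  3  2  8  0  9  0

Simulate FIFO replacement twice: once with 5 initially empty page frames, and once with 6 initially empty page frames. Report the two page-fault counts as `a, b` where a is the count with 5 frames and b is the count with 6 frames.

7, 6

5 frames: F F . . . . F F F . F F → 7 faults.
6 frames: F F . . . . F F F . F . → 6 faults.
6 < 7: adding a frame reduced faults, as is typical.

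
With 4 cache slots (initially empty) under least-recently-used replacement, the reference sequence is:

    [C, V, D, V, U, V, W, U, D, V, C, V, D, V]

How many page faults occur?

C -> fault, frames (C)
V -> fault, frames (C V)
D -> fault, frames (C V D)
V -> hit
U -> fault, frames (C D V U)
V -> hit
W -> fault, evict C, frames (D U V W)
U -> hit
D -> hit
V -> hit
C -> fault, evict W, frames (U D V C)
V -> hit
D -> hit
V -> hit
Page faults: 6.

6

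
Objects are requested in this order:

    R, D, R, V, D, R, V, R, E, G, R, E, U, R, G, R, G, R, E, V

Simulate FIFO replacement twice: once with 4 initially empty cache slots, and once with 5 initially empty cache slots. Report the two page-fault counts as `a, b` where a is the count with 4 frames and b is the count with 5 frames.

4 frames: F F . F . . . . F F F . F . . . . . . F → 8 faults.
5 frames: F F . F . . . . F F . . F F . . . . . . → 7 faults.
7 < 8: adding a frame reduced faults, as is typical.

8, 7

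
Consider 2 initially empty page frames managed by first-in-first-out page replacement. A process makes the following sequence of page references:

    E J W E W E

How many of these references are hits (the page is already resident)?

2

E → miss, frames (E)
J → miss, frames (E J)
W → miss, evict E, frames (J W)
E → miss, evict J, frames (W E)
W → hit
E → hit
Hits: 2.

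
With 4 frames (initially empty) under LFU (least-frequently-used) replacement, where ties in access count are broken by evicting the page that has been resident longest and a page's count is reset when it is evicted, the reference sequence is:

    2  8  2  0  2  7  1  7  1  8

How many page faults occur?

2 → miss, frames (2)
8 → miss, frames (2 8)
2 → hit
0 → miss, frames (2 8 0)
2 → hit
7 → miss, frames (2 8 0 7)
1 → miss, evict 8, frames (2 0 7 1)
7 → hit
1 → hit
8 → miss, evict 0, frames (2 7 1 8)
Page faults: 6.

6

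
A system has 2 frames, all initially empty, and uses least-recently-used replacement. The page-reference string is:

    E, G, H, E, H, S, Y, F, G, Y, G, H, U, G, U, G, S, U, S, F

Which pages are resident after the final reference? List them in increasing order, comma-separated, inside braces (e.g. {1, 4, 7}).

E: fault, frames (E)
G: fault, frames (E G)
H: fault, evict E, frames (G H)
E: fault, evict G, frames (H E)
H: hit
S: fault, evict E, frames (H S)
Y: fault, evict H, frames (S Y)
F: fault, evict S, frames (Y F)
G: fault, evict Y, frames (F G)
Y: fault, evict F, frames (G Y)
G: hit
H: fault, evict Y, frames (G H)
U: fault, evict G, frames (H U)
G: fault, evict H, frames (U G)
U: hit
G: hit
S: fault, evict U, frames (G S)
U: fault, evict G, frames (S U)
S: hit
F: fault, evict U, frames (S F)

{F, S}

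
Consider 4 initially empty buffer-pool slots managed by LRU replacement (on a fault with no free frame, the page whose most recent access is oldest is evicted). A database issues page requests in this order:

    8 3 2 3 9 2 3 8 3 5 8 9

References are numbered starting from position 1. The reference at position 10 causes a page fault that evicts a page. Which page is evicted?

pos 1: 8 → fault, frames {8}
pos 2: 3 → fault, frames {8,3}
pos 3: 2 → fault, frames {8,3,2}
pos 4: 3 → hit
pos 5: 9 → fault, frames {8,2,3,9}
pos 6: 2 → hit
pos 7: 3 → hit
pos 8: 8 → hit
pos 9: 3 → hit
pos 10: 5 → fault, evict 9, frames {2,8,3,5}
At position 10, page 9 is evicted.

9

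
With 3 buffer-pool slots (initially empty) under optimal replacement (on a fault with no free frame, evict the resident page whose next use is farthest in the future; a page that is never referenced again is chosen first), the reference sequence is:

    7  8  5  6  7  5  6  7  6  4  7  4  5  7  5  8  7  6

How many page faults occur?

7

7 -> fault, frames [7]
8 -> fault, frames [7, 8]
5 -> fault, frames [7, 8, 5]
6 -> fault, evict 8, frames [7, 5, 6]
7 -> hit
5 -> hit
6 -> hit
7 -> hit
6 -> hit
4 -> fault, evict 6, frames [7, 5, 4]
7 -> hit
4 -> hit
5 -> hit
7 -> hit
5 -> hit
8 -> fault, evict 4, frames [7, 5, 8]
7 -> hit
6 -> fault, evict 8, frames [7, 5, 6]
Page faults: 7.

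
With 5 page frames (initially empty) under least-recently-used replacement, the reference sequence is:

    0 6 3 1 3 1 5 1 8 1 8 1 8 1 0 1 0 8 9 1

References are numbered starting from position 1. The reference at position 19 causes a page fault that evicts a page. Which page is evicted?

3

pos 1: 0 -> miss, frames (0)
pos 2: 6 -> miss, frames (0 6)
pos 3: 3 -> miss, frames (0 6 3)
pos 4: 1 -> miss, frames (0 6 3 1)
pos 5: 3 -> hit
pos 6: 1 -> hit
pos 7: 5 -> miss, frames (0 6 3 1 5)
pos 8: 1 -> hit
pos 9: 8 -> miss, evict 0, frames (6 3 5 1 8)
pos 10: 1 -> hit
pos 11: 8 -> hit
pos 12: 1 -> hit
pos 13: 8 -> hit
pos 14: 1 -> hit
pos 15: 0 -> miss, evict 6, frames (3 5 8 1 0)
pos 16: 1 -> hit
pos 17: 0 -> hit
pos 18: 8 -> hit
pos 19: 9 -> miss, evict 3, frames (5 1 0 8 9)
At position 19, page 3 is evicted.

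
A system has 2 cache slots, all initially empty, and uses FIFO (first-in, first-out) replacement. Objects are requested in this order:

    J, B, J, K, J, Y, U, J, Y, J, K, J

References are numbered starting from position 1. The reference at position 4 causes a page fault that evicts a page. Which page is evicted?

J

pos 1: J: miss, frames (J)
pos 2: B: miss, frames (J B)
pos 3: J: hit
pos 4: K: miss, evict J, frames (B K)
At position 4, page J is evicted.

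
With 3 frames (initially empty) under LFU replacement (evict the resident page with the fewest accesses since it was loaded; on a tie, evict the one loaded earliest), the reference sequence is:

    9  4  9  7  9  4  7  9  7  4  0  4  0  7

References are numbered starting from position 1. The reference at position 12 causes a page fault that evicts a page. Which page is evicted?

0

pos 1: 9 -> miss, frames [9]
pos 2: 4 -> miss, frames [9, 4]
pos 3: 9 -> hit
pos 4: 7 -> miss, frames [9, 4, 7]
pos 5: 9 -> hit
pos 6: 4 -> hit
pos 7: 7 -> hit
pos 8: 9 -> hit
pos 9: 7 -> hit
pos 10: 4 -> hit
pos 11: 0 -> miss, evict 4, frames [9, 7, 0]
pos 12: 4 -> miss, evict 0, frames [9, 7, 4]
At position 12, page 0 is evicted.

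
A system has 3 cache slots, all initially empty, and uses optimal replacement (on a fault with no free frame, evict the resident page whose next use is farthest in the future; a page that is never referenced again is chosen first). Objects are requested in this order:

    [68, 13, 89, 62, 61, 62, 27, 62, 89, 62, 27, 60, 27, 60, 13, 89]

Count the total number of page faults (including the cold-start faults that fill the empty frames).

8

68 → fault, frames (68)
13 → fault, frames (68 13)
89 → fault, frames (68 13 89)
62 → fault, evict 68, frames (13 89 62)
61 → fault, evict 13, frames (89 62 61)
62 → hit
27 → fault, evict 61, frames (89 62 27)
62 → hit
89 → hit
62 → hit
27 → hit
60 → fault, evict 62, frames (89 27 60)
27 → hit
60 → hit
13 → fault, evict 60, frames (89 27 13)
89 → hit
Page faults: 8.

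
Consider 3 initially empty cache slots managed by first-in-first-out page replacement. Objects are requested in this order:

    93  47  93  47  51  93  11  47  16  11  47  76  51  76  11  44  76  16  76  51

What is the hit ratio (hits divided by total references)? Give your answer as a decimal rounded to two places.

0.35

93 -> miss, frames (93)
47 -> miss, frames (93 47)
93 -> hit
47 -> hit
51 -> miss, frames (93 47 51)
93 -> hit
11 -> miss, evict 93, frames (47 51 11)
47 -> hit
16 -> miss, evict 47, frames (51 11 16)
11 -> hit
47 -> miss, evict 51, frames (11 16 47)
76 -> miss, evict 11, frames (16 47 76)
51 -> miss, evict 16, frames (47 76 51)
76 -> hit
11 -> miss, evict 47, frames (76 51 11)
44 -> miss, evict 76, frames (51 11 44)
76 -> miss, evict 51, frames (11 44 76)
16 -> miss, evict 11, frames (44 76 16)
76 -> hit
51 -> miss, evict 44, frames (76 16 51)
Hits: 7 of 20 references → 7/20 = 0.3500.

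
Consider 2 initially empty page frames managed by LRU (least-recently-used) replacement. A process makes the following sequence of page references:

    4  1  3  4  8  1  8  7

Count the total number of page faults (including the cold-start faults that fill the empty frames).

4 → fault, frames [4]
1 → fault, frames [4, 1]
3 → fault, evict 4, frames [1, 3]
4 → fault, evict 1, frames [3, 4]
8 → fault, evict 3, frames [4, 8]
1 → fault, evict 4, frames [8, 1]
8 → hit
7 → fault, evict 1, frames [8, 7]
Page faults: 7.

7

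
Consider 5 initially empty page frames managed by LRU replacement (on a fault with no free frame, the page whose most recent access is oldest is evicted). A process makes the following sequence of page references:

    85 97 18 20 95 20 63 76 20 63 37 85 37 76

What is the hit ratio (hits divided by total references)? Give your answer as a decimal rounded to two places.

0.36

85 -> fault, frames (85)
97 -> fault, frames (85 97)
18 -> fault, frames (85 97 18)
20 -> fault, frames (85 97 18 20)
95 -> fault, frames (85 97 18 20 95)
20 -> hit
63 -> fault, evict 85, frames (97 18 95 20 63)
76 -> fault, evict 97, frames (18 95 20 63 76)
20 -> hit
63 -> hit
37 -> fault, evict 18, frames (95 76 20 63 37)
85 -> fault, evict 95, frames (76 20 63 37 85)
37 -> hit
76 -> hit
Hits: 5 of 14 references → 5/14 = 0.3571.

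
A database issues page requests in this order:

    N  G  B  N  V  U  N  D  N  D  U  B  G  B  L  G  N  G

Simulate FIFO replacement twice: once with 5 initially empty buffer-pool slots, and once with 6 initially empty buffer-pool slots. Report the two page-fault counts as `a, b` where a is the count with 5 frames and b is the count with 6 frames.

5 frames: F F F . F F . F F . . . F F F . . . → 10 faults.
6 frames: F F F . F F . F . . . . . . F . F F → 9 faults.
9 < 10: adding a frame reduced faults, as is typical.

10, 9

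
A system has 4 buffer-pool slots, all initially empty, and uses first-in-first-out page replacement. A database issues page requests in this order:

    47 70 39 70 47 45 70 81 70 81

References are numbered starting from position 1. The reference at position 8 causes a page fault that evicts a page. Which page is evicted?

47

pos 1: 47 → miss, frames (47)
pos 2: 70 → miss, frames (47 70)
pos 3: 39 → miss, frames (47 70 39)
pos 4: 70 → hit
pos 5: 47 → hit
pos 6: 45 → miss, frames (47 70 39 45)
pos 7: 70 → hit
pos 8: 81 → miss, evict 47, frames (70 39 45 81)
At position 8, page 47 is evicted.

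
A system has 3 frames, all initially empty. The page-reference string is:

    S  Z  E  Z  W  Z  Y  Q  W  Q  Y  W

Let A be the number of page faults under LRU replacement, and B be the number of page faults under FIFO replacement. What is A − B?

Under LRU: F F F . F . F F F . . . → 7 faults.
Under FIFO: F F F . F . F F . . . . → 6 faults.
A − B = 7 − 6 = 1.

1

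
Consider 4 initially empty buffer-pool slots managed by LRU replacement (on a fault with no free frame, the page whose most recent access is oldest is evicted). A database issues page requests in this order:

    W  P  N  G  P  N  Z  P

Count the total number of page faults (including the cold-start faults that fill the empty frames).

5

W → fault, frames [W]
P → fault, frames [W, P]
N → fault, frames [W, P, N]
G → fault, frames [W, P, N, G]
P → hit
N → hit
Z → fault, evict W, frames [G, P, N, Z]
P → hit
Page faults: 5.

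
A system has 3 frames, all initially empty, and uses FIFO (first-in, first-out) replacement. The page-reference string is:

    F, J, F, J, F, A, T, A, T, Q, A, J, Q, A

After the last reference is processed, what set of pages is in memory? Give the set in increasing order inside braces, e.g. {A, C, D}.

{A, J, Q}

F → fault, frames (F)
J → fault, frames (F J)
F → hit
J → hit
F → hit
A → fault, frames (F J A)
T → fault, evict F, frames (J A T)
A → hit
T → hit
Q → fault, evict J, frames (A T Q)
A → hit
J → fault, evict A, frames (T Q J)
Q → hit
A → fault, evict T, frames (Q J A)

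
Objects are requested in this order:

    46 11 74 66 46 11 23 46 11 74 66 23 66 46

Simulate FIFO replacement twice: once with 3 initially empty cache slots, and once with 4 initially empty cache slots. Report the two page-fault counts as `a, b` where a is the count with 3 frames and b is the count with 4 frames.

10, 11

3 frames: F F F F F F F . . F F . . F → 10 faults.
4 frames: F F F F . . F F F F F F . F → 11 faults.
11 > 10: adding a frame increased faults — Belady's anomaly.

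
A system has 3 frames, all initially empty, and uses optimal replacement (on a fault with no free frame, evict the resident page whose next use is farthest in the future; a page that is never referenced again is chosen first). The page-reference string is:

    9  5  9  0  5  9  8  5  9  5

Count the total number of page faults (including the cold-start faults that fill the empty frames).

4

9: miss, frames {9}
5: miss, frames {9,5}
9: hit
0: miss, frames {9,5,0}
5: hit
9: hit
8: miss, evict 0, frames {9,5,8}
5: hit
9: hit
5: hit
Page faults: 4.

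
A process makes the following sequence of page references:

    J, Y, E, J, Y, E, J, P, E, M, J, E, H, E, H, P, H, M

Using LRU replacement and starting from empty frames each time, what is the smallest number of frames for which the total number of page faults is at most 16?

f=1: 18 faults
f=2: 15 faults
f=3: 9 faults
f=4: 8 faults
f=5: 6 faults
f=6: 6 faults
Smallest f with faults ≤ 16 is 2.

2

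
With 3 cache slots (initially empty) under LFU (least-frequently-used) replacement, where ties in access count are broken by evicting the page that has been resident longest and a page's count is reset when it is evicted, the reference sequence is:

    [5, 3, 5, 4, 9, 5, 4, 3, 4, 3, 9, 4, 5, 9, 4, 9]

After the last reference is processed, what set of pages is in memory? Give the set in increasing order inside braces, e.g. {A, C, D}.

5 -> fault, frames [5]
3 -> fault, frames [5, 3]
5 -> hit
4 -> fault, frames [5, 3, 4]
9 -> fault, evict 3, frames [5, 4, 9]
5 -> hit
4 -> hit
3 -> fault, evict 9, frames [5, 4, 3]
4 -> hit
3 -> hit
9 -> fault, evict 3, frames [5, 4, 9]
4 -> hit
5 -> hit
9 -> hit
4 -> hit
9 -> hit

{4, 5, 9}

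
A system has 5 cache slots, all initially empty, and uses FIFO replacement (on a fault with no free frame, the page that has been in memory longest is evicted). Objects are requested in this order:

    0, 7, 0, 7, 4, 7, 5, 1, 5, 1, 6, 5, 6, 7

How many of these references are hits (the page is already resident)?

0 -> miss, frames [0]
7 -> miss, frames [0, 7]
0 -> hit
7 -> hit
4 -> miss, frames [0, 7, 4]
7 -> hit
5 -> miss, frames [0, 7, 4, 5]
1 -> miss, frames [0, 7, 4, 5, 1]
5 -> hit
1 -> hit
6 -> miss, evict 0, frames [7, 4, 5, 1, 6]
5 -> hit
6 -> hit
7 -> hit
Hits: 8.

8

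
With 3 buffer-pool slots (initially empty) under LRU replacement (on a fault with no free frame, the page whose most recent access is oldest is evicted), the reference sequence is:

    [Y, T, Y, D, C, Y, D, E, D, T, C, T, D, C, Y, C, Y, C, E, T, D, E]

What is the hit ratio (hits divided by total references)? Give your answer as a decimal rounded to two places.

Y: miss, frames [Y]
T: miss, frames [Y, T]
Y: hit
D: miss, frames [T, Y, D]
C: miss, evict T, frames [Y, D, C]
Y: hit
D: hit
E: miss, evict C, frames [Y, D, E]
D: hit
T: miss, evict Y, frames [E, D, T]
C: miss, evict E, frames [D, T, C]
T: hit
D: hit
C: hit
Y: miss, evict T, frames [D, C, Y]
C: hit
Y: hit
C: hit
E: miss, evict D, frames [Y, C, E]
T: miss, evict Y, frames [C, E, T]
D: miss, evict C, frames [E, T, D]
E: hit
Hits: 11 of 22 references → 11/22 = 0.5000.

0.50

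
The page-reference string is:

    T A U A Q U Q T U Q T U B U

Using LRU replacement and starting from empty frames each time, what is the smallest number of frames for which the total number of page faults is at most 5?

f=1: 14 faults
f=2: 11 faults
f=3: 6 faults
f=4: 5 faults
f=5: 5 faults
Smallest f with faults ≤ 5 is 4.

4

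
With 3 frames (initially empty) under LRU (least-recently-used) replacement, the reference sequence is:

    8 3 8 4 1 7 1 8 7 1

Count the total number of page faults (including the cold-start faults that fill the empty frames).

8: miss, frames [8]
3: miss, frames [8, 3]
8: hit
4: miss, frames [3, 8, 4]
1: miss, evict 3, frames [8, 4, 1]
7: miss, evict 8, frames [4, 1, 7]
1: hit
8: miss, evict 4, frames [7, 1, 8]
7: hit
1: hit
Page faults: 6.

6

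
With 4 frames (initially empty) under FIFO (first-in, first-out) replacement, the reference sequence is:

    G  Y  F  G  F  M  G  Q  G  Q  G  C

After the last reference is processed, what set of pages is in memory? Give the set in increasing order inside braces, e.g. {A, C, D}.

G → fault, frames [G]
Y → fault, frames [G, Y]
F → fault, frames [G, Y, F]
G → hit
F → hit
M → fault, frames [G, Y, F, M]
G → hit
Q → fault, evict G, frames [Y, F, M, Q]
G → fault, evict Y, frames [F, M, Q, G]
Q → hit
G → hit
C → fault, evict F, frames [M, Q, G, C]

{C, G, M, Q}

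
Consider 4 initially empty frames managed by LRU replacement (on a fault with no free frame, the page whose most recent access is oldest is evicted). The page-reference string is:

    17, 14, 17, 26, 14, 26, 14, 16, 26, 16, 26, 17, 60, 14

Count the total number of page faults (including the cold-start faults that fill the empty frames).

17 → miss, frames [17]
14 → miss, frames [17, 14]
17 → hit
26 → miss, frames [14, 17, 26]
14 → hit
26 → hit
14 → hit
16 → miss, frames [17, 26, 14, 16]
26 → hit
16 → hit
26 → hit
17 → hit
60 → miss, evict 14, frames [16, 26, 17, 60]
14 → miss, evict 16, frames [26, 17, 60, 14]
Page faults: 6.

6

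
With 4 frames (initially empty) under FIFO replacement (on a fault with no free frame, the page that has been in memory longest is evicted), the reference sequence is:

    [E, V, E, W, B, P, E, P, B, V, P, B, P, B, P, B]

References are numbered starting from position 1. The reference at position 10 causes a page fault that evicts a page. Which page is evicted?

W

pos 1: E: miss, frames (E)
pos 2: V: miss, frames (E V)
pos 3: E: hit
pos 4: W: miss, frames (E V W)
pos 5: B: miss, frames (E V W B)
pos 6: P: miss, evict E, frames (V W B P)
pos 7: E: miss, evict V, frames (W B P E)
pos 8: P: hit
pos 9: B: hit
pos 10: V: miss, evict W, frames (B P E V)
At position 10, page W is evicted.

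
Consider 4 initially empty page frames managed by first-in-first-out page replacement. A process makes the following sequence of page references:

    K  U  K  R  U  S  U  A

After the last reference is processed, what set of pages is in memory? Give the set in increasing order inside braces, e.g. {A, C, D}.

K -> fault, frames {K}
U -> fault, frames {K,U}
K -> hit
R -> fault, frames {K,U,R}
U -> hit
S -> fault, frames {K,U,R,S}
U -> hit
A -> fault, evict K, frames {U,R,S,A}

{A, R, S, U}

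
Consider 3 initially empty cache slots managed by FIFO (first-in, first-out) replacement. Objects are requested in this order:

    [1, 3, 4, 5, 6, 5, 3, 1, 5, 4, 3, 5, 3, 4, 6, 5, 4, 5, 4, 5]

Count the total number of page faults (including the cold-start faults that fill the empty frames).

13

1 → fault, frames (1)
3 → fault, frames (1 3)
4 → fault, frames (1 3 4)
5 → fault, evict 1, frames (3 4 5)
6 → fault, evict 3, frames (4 5 6)
5 → hit
3 → fault, evict 4, frames (5 6 3)
1 → fault, evict 5, frames (6 3 1)
5 → fault, evict 6, frames (3 1 5)
4 → fault, evict 3, frames (1 5 4)
3 → fault, evict 1, frames (5 4 3)
5 → hit
3 → hit
4 → hit
6 → fault, evict 5, frames (4 3 6)
5 → fault, evict 4, frames (3 6 5)
4 → fault, evict 3, frames (6 5 4)
5 → hit
4 → hit
5 → hit
Page faults: 13.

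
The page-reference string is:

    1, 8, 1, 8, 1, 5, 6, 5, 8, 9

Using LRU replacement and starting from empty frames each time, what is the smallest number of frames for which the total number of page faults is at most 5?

4

f=1: 10 faults
f=2: 6 faults
f=3: 6 faults
f=4: 5 faults
f=5: 5 faults
Smallest f with faults ≤ 5 is 4.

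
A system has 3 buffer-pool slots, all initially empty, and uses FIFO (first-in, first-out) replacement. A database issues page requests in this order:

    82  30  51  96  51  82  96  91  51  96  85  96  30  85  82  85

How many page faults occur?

82 → fault, frames {82}
30 → fault, frames {82,30}
51 → fault, frames {82,30,51}
96 → fault, evict 82, frames {30,51,96}
51 → hit
82 → fault, evict 30, frames {51,96,82}
96 → hit
91 → fault, evict 51, frames {96,82,91}
51 → fault, evict 96, frames {82,91,51}
96 → fault, evict 82, frames {91,51,96}
85 → fault, evict 91, frames {51,96,85}
96 → hit
30 → fault, evict 51, frames {96,85,30}
85 → hit
82 → fault, evict 96, frames {85,30,82}
85 → hit
Page faults: 11.

11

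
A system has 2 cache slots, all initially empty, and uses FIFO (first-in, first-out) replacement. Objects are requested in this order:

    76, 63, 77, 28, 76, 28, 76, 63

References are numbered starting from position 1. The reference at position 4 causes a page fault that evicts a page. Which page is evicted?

63

pos 1: 76: fault, frames (76)
pos 2: 63: fault, frames (76 63)
pos 3: 77: fault, evict 76, frames (63 77)
pos 4: 28: fault, evict 63, frames (77 28)
At position 4, page 63 is evicted.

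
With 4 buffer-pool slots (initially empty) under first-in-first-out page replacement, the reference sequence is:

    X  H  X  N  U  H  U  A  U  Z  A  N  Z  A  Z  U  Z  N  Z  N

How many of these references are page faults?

6

X → miss, frames [X]
H → miss, frames [X, H]
X → hit
N → miss, frames [X, H, N]
U → miss, frames [X, H, N, U]
H → hit
U → hit
A → miss, evict X, frames [H, N, U, A]
U → hit
Z → miss, evict H, frames [N, U, A, Z]
A → hit
N → hit
Z → hit
A → hit
Z → hit
U → hit
Z → hit
N → hit
Z → hit
N → hit
Page faults: 6.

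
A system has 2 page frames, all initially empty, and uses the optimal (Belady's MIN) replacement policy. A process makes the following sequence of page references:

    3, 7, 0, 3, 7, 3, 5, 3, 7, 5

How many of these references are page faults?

6

3: fault, frames {3}
7: fault, frames {3,7}
0: fault, evict 7, frames {3,0}
3: hit
7: fault, evict 0, frames {3,7}
3: hit
5: fault, evict 7, frames {3,5}
3: hit
7: fault, evict 3, frames {5,7}
5: hit
Page faults: 6.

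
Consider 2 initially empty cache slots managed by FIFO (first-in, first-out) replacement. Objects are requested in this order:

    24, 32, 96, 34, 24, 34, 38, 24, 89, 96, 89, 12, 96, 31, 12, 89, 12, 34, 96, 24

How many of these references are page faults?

15

24: miss, frames (24)
32: miss, frames (24 32)
96: miss, evict 24, frames (32 96)
34: miss, evict 32, frames (96 34)
24: miss, evict 96, frames (34 24)
34: hit
38: miss, evict 34, frames (24 38)
24: hit
89: miss, evict 24, frames (38 89)
96: miss, evict 38, frames (89 96)
89: hit
12: miss, evict 89, frames (96 12)
96: hit
31: miss, evict 96, frames (12 31)
12: hit
89: miss, evict 12, frames (31 89)
12: miss, evict 31, frames (89 12)
34: miss, evict 89, frames (12 34)
96: miss, evict 12, frames (34 96)
24: miss, evict 34, frames (96 24)
Page faults: 15.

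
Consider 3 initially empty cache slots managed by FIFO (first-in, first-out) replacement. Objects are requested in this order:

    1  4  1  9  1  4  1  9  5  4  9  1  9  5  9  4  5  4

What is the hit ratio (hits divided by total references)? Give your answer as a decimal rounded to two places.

0.67

1: miss, frames (1)
4: miss, frames (1 4)
1: hit
9: miss, frames (1 4 9)
1: hit
4: hit
1: hit
9: hit
5: miss, evict 1, frames (4 9 5)
4: hit
9: hit
1: miss, evict 4, frames (9 5 1)
9: hit
5: hit
9: hit
4: miss, evict 9, frames (5 1 4)
5: hit
4: hit
Hits: 12 of 18 references → 12/18 = 0.6667.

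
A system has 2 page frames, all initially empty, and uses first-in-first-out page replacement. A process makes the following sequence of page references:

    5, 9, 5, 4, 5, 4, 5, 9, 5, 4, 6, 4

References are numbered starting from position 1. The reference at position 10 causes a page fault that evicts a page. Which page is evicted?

pos 1: 5 -> miss, frames {5}
pos 2: 9 -> miss, frames {5,9}
pos 3: 5 -> hit
pos 4: 4 -> miss, evict 5, frames {9,4}
pos 5: 5 -> miss, evict 9, frames {4,5}
pos 6: 4 -> hit
pos 7: 5 -> hit
pos 8: 9 -> miss, evict 4, frames {5,9}
pos 9: 5 -> hit
pos 10: 4 -> miss, evict 5, frames {9,4}
At position 10, page 5 is evicted.

5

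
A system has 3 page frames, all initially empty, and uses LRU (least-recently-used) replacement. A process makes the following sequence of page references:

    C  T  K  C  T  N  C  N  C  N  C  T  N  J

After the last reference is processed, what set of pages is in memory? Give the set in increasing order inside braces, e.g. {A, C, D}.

C → fault, frames {C}
T → fault, frames {C,T}
K → fault, frames {C,T,K}
C → hit
T → hit
N → fault, evict K, frames {C,T,N}
C → hit
N → hit
C → hit
N → hit
C → hit
T → hit
N → hit
J → fault, evict C, frames {T,N,J}

{J, N, T}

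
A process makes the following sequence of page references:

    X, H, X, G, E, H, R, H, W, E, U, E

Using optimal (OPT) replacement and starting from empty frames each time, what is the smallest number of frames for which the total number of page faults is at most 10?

f=1: 12 faults
f=2: 8 faults
f=3: 7 faults
f=4: 7 faults
f=5: 7 faults
f=6: 7 faults
f=7: 7 faults
Smallest f with faults ≤ 10 is 2.

2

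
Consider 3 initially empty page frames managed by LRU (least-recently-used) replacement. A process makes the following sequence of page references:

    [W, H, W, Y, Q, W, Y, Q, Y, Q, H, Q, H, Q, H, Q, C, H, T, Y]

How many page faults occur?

W → miss, frames [W]
H → miss, frames [W, H]
W → hit
Y → miss, frames [H, W, Y]
Q → miss, evict H, frames [W, Y, Q]
W → hit
Y → hit
Q → hit
Y → hit
Q → hit
H → miss, evict W, frames [Y, Q, H]
Q → hit
H → hit
Q → hit
H → hit
Q → hit
C → miss, evict Y, frames [H, Q, C]
H → hit
T → miss, evict Q, frames [C, H, T]
Y → miss, evict C, frames [H, T, Y]
Page faults: 8.

8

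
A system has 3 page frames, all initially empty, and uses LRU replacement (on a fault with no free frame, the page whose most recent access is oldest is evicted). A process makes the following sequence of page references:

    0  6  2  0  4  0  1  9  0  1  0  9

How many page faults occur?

6

0 -> fault, frames (0)
6 -> fault, frames (0 6)
2 -> fault, frames (0 6 2)
0 -> hit
4 -> fault, evict 6, frames (2 0 4)
0 -> hit
1 -> fault, evict 2, frames (4 0 1)
9 -> fault, evict 4, frames (0 1 9)
0 -> hit
1 -> hit
0 -> hit
9 -> hit
Page faults: 6.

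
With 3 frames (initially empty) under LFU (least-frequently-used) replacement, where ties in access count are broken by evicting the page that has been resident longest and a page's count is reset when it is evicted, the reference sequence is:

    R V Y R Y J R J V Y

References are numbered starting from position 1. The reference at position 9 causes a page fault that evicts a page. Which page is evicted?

pos 1: R: fault, frames [R]
pos 2: V: fault, frames [R, V]
pos 3: Y: fault, frames [R, V, Y]
pos 4: R: hit
pos 5: Y: hit
pos 6: J: fault, evict V, frames [R, Y, J]
pos 7: R: hit
pos 8: J: hit
pos 9: V: fault, evict Y, frames [R, J, V]
At position 9, page Y is evicted.

Y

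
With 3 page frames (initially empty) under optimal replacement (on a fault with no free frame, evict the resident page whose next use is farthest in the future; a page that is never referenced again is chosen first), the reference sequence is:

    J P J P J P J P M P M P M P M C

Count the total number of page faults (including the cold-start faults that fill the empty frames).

4

J -> fault, frames [J]
P -> fault, frames [J, P]
J -> hit
P -> hit
J -> hit
P -> hit
J -> hit
P -> hit
M -> fault, frames [J, P, M]
P -> hit
M -> hit
P -> hit
M -> hit
P -> hit
M -> hit
C -> fault, evict M, frames [J, P, C]
Page faults: 4.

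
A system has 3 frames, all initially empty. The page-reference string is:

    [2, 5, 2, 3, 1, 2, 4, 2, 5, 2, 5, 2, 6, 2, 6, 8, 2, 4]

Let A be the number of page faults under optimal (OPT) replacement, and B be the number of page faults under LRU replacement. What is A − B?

-2

Under OPT: F F . F F . F . . . . . F . . F . . → 7 faults.
Under LRU: F F . F F . F . F . . . F . . F . F → 9 faults.
A − B = 7 − 9 = -2.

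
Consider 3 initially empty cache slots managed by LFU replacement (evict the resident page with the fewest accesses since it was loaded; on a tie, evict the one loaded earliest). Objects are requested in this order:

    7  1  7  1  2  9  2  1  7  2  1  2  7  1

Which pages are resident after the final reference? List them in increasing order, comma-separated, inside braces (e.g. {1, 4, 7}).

7 → fault, frames (7)
1 → fault, frames (7 1)
7 → hit
1 → hit
2 → fault, frames (7 1 2)
9 → fault, evict 2, frames (7 1 9)
2 → fault, evict 9, frames (7 1 2)
1 → hit
7 → hit
2 → hit
1 → hit
2 → hit
7 → hit
1 → hit

{1, 2, 7}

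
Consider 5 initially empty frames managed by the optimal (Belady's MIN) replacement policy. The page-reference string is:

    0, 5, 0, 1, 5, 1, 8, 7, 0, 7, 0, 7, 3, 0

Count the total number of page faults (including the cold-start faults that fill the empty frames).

6

0 -> miss, frames [0]
5 -> miss, frames [0, 5]
0 -> hit
1 -> miss, frames [0, 5, 1]
5 -> hit
1 -> hit
8 -> miss, frames [0, 5, 1, 8]
7 -> miss, frames [0, 5, 1, 8, 7]
0 -> hit
7 -> hit
0 -> hit
7 -> hit
3 -> miss, evict 7, frames [0, 5, 1, 8, 3]
0 -> hit
Page faults: 6.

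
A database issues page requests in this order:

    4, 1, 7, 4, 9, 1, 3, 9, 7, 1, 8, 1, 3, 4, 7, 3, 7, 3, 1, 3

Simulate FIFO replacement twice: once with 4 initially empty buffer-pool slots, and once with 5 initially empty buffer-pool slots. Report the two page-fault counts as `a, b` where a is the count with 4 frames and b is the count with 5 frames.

10, 8

4 frames: F F F . F . F . . . F F . F F F . . . . → 10 faults.
5 frames: F F F . F . F . . . F . . F . . . . F . → 8 faults.
8 < 10: adding a frame reduced faults, as is typical.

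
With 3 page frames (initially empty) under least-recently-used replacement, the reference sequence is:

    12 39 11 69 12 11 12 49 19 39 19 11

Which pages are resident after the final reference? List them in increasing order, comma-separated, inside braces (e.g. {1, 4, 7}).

12 → fault, frames {12}
39 → fault, frames {12,39}
11 → fault, frames {12,39,11}
69 → fault, evict 12, frames {39,11,69}
12 → fault, evict 39, frames {11,69,12}
11 → hit
12 → hit
49 → fault, evict 69, frames {11,12,49}
19 → fault, evict 11, frames {12,49,19}
39 → fault, evict 12, frames {49,19,39}
19 → hit
11 → fault, evict 49, frames {39,19,11}

{11, 19, 39}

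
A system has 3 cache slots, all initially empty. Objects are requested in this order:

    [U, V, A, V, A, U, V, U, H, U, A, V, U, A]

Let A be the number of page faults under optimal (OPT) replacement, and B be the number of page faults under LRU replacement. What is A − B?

Under OPT: F F F . . . . . F . . F . . → 5 faults.
Under LRU: F F F . . . . . F . F F . . → 6 faults.
A − B = 5 − 6 = -1.

-1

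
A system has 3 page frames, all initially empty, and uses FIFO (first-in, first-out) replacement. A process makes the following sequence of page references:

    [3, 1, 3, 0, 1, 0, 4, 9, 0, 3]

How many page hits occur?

3: fault, frames (3)
1: fault, frames (3 1)
3: hit
0: fault, frames (3 1 0)
1: hit
0: hit
4: fault, evict 3, frames (1 0 4)
9: fault, evict 1, frames (0 4 9)
0: hit
3: fault, evict 0, frames (4 9 3)
Hits: 4.

4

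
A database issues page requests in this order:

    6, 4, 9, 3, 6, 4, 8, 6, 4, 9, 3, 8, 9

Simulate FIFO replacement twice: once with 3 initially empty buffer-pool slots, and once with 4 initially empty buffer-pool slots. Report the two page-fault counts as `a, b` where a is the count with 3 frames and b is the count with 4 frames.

9, 10

3 frames: F F F F F F F . . F F . . → 9 faults.
4 frames: F F F F . . F F F F F F . → 10 faults.
10 > 9: adding a frame increased faults — Belady's anomaly.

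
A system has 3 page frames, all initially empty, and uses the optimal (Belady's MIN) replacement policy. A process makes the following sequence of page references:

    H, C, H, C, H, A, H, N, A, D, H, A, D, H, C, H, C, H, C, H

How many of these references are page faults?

H → miss, frames [H]
C → miss, frames [H, C]
H → hit
C → hit
H → hit
A → miss, frames [H, C, A]
H → hit
N → miss, evict C, frames [H, A, N]
A → hit
D → miss, evict N, frames [H, A, D]
H → hit
A → hit
D → hit
H → hit
C → miss, evict D, frames [H, A, C]
H → hit
C → hit
H → hit
C → hit
H → hit
Page faults: 6.

6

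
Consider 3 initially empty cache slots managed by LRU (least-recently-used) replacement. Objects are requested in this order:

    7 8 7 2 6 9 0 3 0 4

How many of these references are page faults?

8

7 -> fault, frames [7]
8 -> fault, frames [7, 8]
7 -> hit
2 -> fault, frames [8, 7, 2]
6 -> fault, evict 8, frames [7, 2, 6]
9 -> fault, evict 7, frames [2, 6, 9]
0 -> fault, evict 2, frames [6, 9, 0]
3 -> fault, evict 6, frames [9, 0, 3]
0 -> hit
4 -> fault, evict 9, frames [3, 0, 4]
Page faults: 8.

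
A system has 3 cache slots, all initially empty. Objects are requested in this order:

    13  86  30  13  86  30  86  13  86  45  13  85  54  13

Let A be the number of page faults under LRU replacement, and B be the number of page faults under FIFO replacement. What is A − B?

Under LRU: F F F . . . . . . F . F F . → 6 faults.
Under FIFO: F F F . . . . . . F F F F . → 7 faults.
A − B = 6 − 7 = -1.

-1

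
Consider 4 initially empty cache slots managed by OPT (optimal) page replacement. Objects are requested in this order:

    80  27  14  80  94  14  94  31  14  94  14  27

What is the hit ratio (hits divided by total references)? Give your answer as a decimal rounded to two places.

0.58

80 -> fault, frames (80)
27 -> fault, frames (80 27)
14 -> fault, frames (80 27 14)
80 -> hit
94 -> fault, frames (80 27 14 94)
14 -> hit
94 -> hit
31 -> fault, evict 80, frames (27 14 94 31)
14 -> hit
94 -> hit
14 -> hit
27 -> hit
Hits: 7 of 12 references → 7/12 = 0.5833.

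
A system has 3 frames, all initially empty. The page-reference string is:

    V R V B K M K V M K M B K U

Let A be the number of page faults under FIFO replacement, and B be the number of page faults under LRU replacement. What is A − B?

Under FIFO: F F . F F F . F . . . F F F → 9 faults.
Under LRU: F F . F F F . F . . . F . F → 8 faults.
A − B = 9 − 8 = 1.

1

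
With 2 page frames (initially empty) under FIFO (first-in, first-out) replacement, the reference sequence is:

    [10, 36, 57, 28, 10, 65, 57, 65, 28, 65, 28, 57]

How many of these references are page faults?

10

10 → miss, frames (10)
36 → miss, frames (10 36)
57 → miss, evict 10, frames (36 57)
28 → miss, evict 36, frames (57 28)
10 → miss, evict 57, frames (28 10)
65 → miss, evict 28, frames (10 65)
57 → miss, evict 10, frames (65 57)
65 → hit
28 → miss, evict 65, frames (57 28)
65 → miss, evict 57, frames (28 65)
28 → hit
57 → miss, evict 28, frames (65 57)
Page faults: 10.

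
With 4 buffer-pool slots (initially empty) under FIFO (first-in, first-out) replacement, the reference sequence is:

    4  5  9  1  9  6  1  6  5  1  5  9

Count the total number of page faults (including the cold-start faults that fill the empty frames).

4: fault, frames (4)
5: fault, frames (4 5)
9: fault, frames (4 5 9)
1: fault, frames (4 5 9 1)
9: hit
6: fault, evict 4, frames (5 9 1 6)
1: hit
6: hit
5: hit
1: hit
5: hit
9: hit
Page faults: 5.

5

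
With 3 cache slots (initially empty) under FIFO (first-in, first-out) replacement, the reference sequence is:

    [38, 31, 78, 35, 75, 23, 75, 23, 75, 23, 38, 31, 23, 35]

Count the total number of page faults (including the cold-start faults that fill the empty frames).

9

38 → fault, frames [38]
31 → fault, frames [38, 31]
78 → fault, frames [38, 31, 78]
35 → fault, evict 38, frames [31, 78, 35]
75 → fault, evict 31, frames [78, 35, 75]
23 → fault, evict 78, frames [35, 75, 23]
75 → hit
23 → hit
75 → hit
23 → hit
38 → fault, evict 35, frames [75, 23, 38]
31 → fault, evict 75, frames [23, 38, 31]
23 → hit
35 → fault, evict 23, frames [38, 31, 35]
Page faults: 9.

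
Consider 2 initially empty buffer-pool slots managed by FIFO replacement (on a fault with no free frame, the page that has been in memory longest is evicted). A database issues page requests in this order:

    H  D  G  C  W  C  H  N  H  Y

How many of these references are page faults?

8

H: miss, frames [H]
D: miss, frames [H, D]
G: miss, evict H, frames [D, G]
C: miss, evict D, frames [G, C]
W: miss, evict G, frames [C, W]
C: hit
H: miss, evict C, frames [W, H]
N: miss, evict W, frames [H, N]
H: hit
Y: miss, evict H, frames [N, Y]
Page faults: 8.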